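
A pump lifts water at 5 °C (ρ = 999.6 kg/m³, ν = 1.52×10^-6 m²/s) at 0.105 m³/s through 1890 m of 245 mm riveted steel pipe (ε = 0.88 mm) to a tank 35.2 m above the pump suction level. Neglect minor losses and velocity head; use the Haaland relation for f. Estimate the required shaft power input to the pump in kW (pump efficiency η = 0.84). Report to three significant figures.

V = 4Q/(πD²) = 2.227 m/s; Re = 3.59×10^5; ε/D = 0.00359; f = 0.02790
h_f = f(L/D)V²/2g = 54.41 m
Total head H = z + h_f = 35.2 + 54.41 = 89.61 m
P_hyd = ρgQH = 999.6·9.81·0.105·89.61 = 92.27 kW
P_shaft = P_hyd/η = 92.27/0.84 = 109.8 kW

P_shaft ≈ 110 kW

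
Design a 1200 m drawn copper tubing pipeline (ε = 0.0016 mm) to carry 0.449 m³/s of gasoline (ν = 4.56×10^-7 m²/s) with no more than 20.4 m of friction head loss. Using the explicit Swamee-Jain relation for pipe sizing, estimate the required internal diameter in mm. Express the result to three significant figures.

D ≈ 396 mm

Swamee-Jain (Type III): D = 0.66·[ε^1.25·(LQ²/(gh_f))^4.75 + ν·Q^9.4·(L/(gh_f))^5.2]^0.04
LQ²/(gh_f) = 1.209; L/(gh_f) = 5.996
Term 1 = ε^1.25·(…)^4.75 = 1.40×10^-7; Term 2 = ν·Q^9.4·(…)^5.2 = 2.72×10^-6
D = 0.66·(1.40×10^-7 + 2.72×10^-6)^0.04 = 0.3961 m = 396 mm
Check: V = 3.64 m/s, Re = 3.16×10^6, f = 0.009855, h_f = 20.2 m ≈ 20.4 m ✓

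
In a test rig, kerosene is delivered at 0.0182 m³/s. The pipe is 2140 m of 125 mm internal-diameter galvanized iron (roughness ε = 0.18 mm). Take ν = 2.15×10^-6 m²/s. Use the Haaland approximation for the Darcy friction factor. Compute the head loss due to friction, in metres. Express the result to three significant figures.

V = 4Q/(πD²) = 4·0.0182/(π·0.125²) = 1.483 m/s
Re = VD/ν = 1.483·0.125/2.15×10^-6 = 8.62×10^4 → turbulent
ε/D = 0.18/125 = 0.00144
Haaland: f = 0.02365
h_f = f(L/D)V²/(2g) = 0.02365·(2140/0.125)·1.483²/(2·9.81) = 45.39 m

h_f ≈ 45.4 m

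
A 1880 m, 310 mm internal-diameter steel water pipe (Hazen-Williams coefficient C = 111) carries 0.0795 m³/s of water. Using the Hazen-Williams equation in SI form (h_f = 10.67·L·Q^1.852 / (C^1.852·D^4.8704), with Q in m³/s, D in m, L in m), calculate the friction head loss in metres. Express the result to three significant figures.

h_f = 10.67·1880·0.0795^1.852 / (111^1.852·0.310^4.8704) = 9.019 m

h_f ≈ 9.02 m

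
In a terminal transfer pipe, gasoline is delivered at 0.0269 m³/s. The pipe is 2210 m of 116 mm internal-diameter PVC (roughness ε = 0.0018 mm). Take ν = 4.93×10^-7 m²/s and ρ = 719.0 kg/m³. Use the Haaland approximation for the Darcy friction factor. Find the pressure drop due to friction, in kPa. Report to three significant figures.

Δp ≈ 570 kPa

V = 4Q/(πD²) = 4·0.0269/(π·0.116²) = 2.545 m/s
Re = VD/ν = 2.545·0.116/4.93×10^-7 = 5.99×10^5 → turbulent
ε/D = 0.0018/116 = 1.55×10^-5
Haaland: f = 0.01286
h_f = f(L/D)V²/(2g) = 0.01286·(2210/0.116)·2.545²/(2·9.81) = 80.88 m
Δp = ρg·h_f = 719.0·9.81·80.88 = 570.5 kPa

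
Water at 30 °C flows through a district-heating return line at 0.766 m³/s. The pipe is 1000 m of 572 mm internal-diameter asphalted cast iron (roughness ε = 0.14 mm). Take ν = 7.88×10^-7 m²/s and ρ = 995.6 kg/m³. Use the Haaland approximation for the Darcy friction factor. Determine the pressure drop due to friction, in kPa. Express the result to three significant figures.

V = 4Q/(πD²) = 4·0.766/(π·0.572²) = 2.981 m/s
Re = VD/ν = 2.981·0.572/7.88×10^-7 = 2.16×10^6 → turbulent
ε/D = 0.14/572 = 2.45×10^-4
Haaland: f = 0.01470
h_f = f(L/D)V²/(2g) = 0.01470·(1000/0.572)·2.981²/(2·9.81) = 11.64 m
Δp = ρg·h_f = 995.6·9.81·11.64 = 113.6 kPa

Δp ≈ 114 kPa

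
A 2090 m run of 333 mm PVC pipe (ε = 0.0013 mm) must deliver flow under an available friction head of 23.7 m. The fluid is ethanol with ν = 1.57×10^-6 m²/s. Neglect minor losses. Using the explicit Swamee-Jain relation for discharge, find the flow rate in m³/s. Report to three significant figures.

Q ≈ 0.206 m³/s

Swamee-Jain (Type II): Q = -0.965·√(gD⁵h_f/L)·ln[ε/(3.7D) + √(3.17ν²L/(gD³h_f))]
√(gD⁵h_f/L) = √(9.81·0.333⁵·23.7/2090) = 0.02134
ε/(3.7D) = 1.06×10^-6; √(3.17ν²L/(gD³h_f)) = 4.36×10^-5
Q = -0.965·0.02134·ln(4.467×10^-5) = 0.2063 m³/s
Check: V = 2.37 m/s, Re = 5.02×10^5, f = 0.01314, h_f = 23.6 m ≈ 23.7 m ✓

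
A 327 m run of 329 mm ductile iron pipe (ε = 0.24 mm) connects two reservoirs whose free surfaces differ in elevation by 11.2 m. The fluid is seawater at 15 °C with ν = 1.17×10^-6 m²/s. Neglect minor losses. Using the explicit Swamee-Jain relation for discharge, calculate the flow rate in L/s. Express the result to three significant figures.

Swamee-Jain (Type II): Q = -0.965·√(gD⁵h_f/L)·ln[ε/(3.7D) + √(3.17ν²L/(gD³h_f))]
√(gD⁵h_f/L) = √(9.81·0.329⁵·11.2/327) = 0.03599
ε/(3.7D) = 1.97×10^-4; √(3.17ν²L/(gD³h_f)) = 1.90×10^-5
Q = -0.965·0.03599·ln(2.162×10^-4) = 0.2931 m³/s
Check: V = 3.45 m/s, Re = 9.69×10^5, f = 0.01870, h_f = 11.3 m ≈ 11.2 m ✓

Q ≈ 293 L/s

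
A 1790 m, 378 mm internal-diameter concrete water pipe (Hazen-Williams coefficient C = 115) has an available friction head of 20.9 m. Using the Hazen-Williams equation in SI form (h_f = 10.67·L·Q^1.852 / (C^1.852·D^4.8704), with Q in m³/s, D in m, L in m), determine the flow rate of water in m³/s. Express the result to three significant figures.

Q ≈ 0.224 m³/s

Rearranging: Q = [h_f·C^1.852·D^4.8704 / (10.67·L)]^(1/1.852)
Q = [20.9·115^1.852·0.378^4.8704 / (10.67·1790)]^0.540 = 0.2243 m³/s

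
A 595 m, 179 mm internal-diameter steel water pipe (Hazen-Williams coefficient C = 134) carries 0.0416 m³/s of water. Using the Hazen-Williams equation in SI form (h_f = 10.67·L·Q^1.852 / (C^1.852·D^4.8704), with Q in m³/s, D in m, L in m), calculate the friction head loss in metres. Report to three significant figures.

h_f ≈ 8.81 m

h_f = 10.67·595·0.0416^1.852 / (134^1.852·0.179^4.8704) = 8.805 m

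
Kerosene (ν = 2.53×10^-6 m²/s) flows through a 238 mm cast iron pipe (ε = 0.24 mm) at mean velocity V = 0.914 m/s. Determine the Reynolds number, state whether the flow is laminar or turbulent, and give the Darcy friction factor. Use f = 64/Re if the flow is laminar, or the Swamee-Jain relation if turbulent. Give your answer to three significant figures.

Re = VD/ν = 0.9140·0.238/2.53×10^-6 = 8.60×10^4
Re > 4000 → turbulent; ε/D = 0.00101
Swamee-Jain: f = 0.02270

Re ≈ 8.60×10^4; turbulent; f ≈ 0.0227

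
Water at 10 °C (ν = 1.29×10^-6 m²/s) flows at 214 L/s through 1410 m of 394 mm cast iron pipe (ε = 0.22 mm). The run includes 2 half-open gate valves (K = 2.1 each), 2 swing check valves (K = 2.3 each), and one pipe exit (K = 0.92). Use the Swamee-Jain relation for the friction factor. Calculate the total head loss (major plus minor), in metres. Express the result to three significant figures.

H_L ≈ 11.7 m

V = 4Q/(πD²) = 1.755 m/s; V²/2g = 0.1570 m
Re = 5.36×10^5, ε/D = 5.58×10^-4 → f = 0.01807 (Swamee-Jain)
Major: h_f = f(L/D)·V²/2g = 0.01807·3579·0.1570 = 10.16 m
Minor: ΣK = 9.72; h_m = ΣK·V²/2g = 1.526 m
Total H_L = 10.16 + 1.526 = 11.68 m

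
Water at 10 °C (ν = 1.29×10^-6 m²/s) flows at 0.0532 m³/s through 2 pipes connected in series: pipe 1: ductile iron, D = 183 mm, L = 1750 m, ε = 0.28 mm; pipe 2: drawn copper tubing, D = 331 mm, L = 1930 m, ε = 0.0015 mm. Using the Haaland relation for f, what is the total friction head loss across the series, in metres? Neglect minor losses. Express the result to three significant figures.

H ≈ 46.8 m

Pipe 1: V = 2.023 m/s, Re = 2.87×10^5, ε/D = 0.00153, f = 0.02255, h_1 = f(L/D)V²/2g = 44.96 m
Pipe 2: V = 0.6183 m/s, Re = 1.59×10^5, ε/D = 4.53×10^-6, f = 0.01624, h_2 = f(L/D)V²/2g = 1.845 m
Series → Q common, losses add: H = Σh = 46.80 m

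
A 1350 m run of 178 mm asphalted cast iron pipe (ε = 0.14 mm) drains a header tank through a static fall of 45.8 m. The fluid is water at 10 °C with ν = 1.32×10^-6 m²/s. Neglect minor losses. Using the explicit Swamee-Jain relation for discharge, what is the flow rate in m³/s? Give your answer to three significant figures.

Q ≈ 0.0612 m³/s

Swamee-Jain (Type II): Q = -0.965·√(gD⁵h_f/L)·ln[ε/(3.7D) + √(3.17ν²L/(gD³h_f))]
√(gD⁵h_f/L) = √(9.81·0.178⁵·45.8/1350) = 0.007712
ε/(3.7D) = 2.13×10^-4; √(3.17ν²L/(gD³h_f)) = 5.42×10^-5
Q = -0.965·0.007712·ln(2.668×10^-4) = 0.06124 m³/s
Check: V = 2.46 m/s, Re = 3.32×10^5, f = 0.01971, h_f = 46.1 m ≈ 45.8 m ✓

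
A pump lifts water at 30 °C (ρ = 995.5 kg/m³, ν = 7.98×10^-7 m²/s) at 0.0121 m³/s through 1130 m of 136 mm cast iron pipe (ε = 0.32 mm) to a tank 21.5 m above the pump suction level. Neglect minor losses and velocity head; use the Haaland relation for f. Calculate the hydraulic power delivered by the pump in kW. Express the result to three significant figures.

P_hyd ≈ 3.43 kW

V = 4Q/(πD²) = 0.8329 m/s; Re = 1.42×10^5; ε/D = 0.00235; f = 0.02549
h_f = f(L/D)V²/2g = 7.491 m
Total head H = z + h_f = 21.5 + 7.491 = 28.99 m
P_hyd = ρgQH = 995.5·9.81·0.0121·28.99 = 3.426 kW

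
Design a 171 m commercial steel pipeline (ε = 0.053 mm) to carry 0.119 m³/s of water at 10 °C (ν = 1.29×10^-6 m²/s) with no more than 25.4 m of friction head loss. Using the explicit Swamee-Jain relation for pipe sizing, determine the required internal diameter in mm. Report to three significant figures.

Swamee-Jain (Type III): D = 0.66·[ε^1.25·(LQ²/(gh_f))^4.75 + ν·Q^9.4·(L/(gh_f))^5.2]^0.04
LQ²/(gh_f) = 0.009718; L/(gh_f) = 0.6863
Term 1 = ε^1.25·(…)^4.75 = 1.25×10^-15; Term 2 = ν·Q^9.4·(…)^5.2 = 3.72×10^-16
D = 0.66·(1.25×10^-15 + 3.72×10^-16)^0.04 = 0.1690 m = 169 mm
Check: V = 5.30 m/s, Re = 6.95×10^5, f = 0.01616, h_f = 23.4 m ≈ 25.4 m ✓

D ≈ 169 mm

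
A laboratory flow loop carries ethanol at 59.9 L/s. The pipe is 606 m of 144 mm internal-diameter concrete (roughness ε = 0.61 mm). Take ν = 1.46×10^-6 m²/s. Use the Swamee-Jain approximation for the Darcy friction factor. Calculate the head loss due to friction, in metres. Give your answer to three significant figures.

V = 4Q/(πD²) = 4·0.0599/(π·0.144²) = 3.678 m/s
Re = VD/ν = 3.678·0.144/1.46×10^-6 = 3.63×10^5 → turbulent
ε/D = 0.61/144 = 0.00424
Swamee-Jain: f = 0.02932
h_f = f(L/D)V²/(2g) = 0.02932·(606/0.144)·3.678²/(2·9.81) = 85.07 m

h_f ≈ 85.1 m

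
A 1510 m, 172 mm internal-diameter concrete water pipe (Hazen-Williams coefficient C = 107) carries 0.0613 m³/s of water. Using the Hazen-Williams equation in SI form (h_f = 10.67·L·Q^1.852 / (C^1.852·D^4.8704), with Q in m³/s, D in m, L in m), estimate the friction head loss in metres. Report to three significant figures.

h_f ≈ 84.4 m

h_f = 10.67·1510·0.0613^1.852 / (107^1.852·0.172^4.8704) = 84.41 m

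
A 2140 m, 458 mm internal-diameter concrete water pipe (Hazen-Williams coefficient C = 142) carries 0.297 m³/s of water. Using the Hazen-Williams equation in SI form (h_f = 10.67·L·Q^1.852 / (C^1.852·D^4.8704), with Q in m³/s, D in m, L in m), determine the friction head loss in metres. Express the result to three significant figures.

h_f ≈ 11.2 m

h_f = 10.67·2140·0.297^1.852 / (142^1.852·0.458^4.8704) = 11.16 m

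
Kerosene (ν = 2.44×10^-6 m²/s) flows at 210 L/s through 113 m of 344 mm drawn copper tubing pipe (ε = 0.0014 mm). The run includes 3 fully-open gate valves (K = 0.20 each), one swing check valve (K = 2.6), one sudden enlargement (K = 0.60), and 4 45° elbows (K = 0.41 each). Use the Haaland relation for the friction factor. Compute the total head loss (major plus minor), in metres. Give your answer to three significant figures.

H_L ≈ 2.63 m

V = 4Q/(πD²) = 2.260 m/s; V²/2g = 0.2602 m
Re = 3.19×10^5, ε/D = 4.07×10^-6 → f = 0.01422 (Haaland)
Major: h_f = f(L/D)·V²/2g = 0.01422·328.5·0.2602 = 1.215 m
Minor: ΣK = 5.44; h_m = ΣK·V²/2g = 1.416 m
Total H_L = 1.215 + 1.416 = 2.631 m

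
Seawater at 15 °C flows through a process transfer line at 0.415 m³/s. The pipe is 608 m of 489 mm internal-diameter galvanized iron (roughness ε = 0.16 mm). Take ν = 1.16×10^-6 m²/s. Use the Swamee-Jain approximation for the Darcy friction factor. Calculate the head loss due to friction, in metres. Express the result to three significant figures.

V = 4Q/(πD²) = 4·0.415/(π·0.489²) = 2.210 m/s
Re = VD/ν = 2.210·0.489/1.16×10^-6 = 9.32×10^5 → turbulent
ε/D = 0.16/489 = 3.27×10^-4
Swamee-Jain: f = 0.01604
h_f = f(L/D)V²/(2g) = 0.01604·(608/0.489)·2.210²/(2·9.81) = 4.964 m

h_f ≈ 4.96 m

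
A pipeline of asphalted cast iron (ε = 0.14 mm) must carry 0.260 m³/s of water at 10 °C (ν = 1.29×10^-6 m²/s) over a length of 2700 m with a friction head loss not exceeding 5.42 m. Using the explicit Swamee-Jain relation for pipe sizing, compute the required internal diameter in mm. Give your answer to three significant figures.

D ≈ 545 mm

Swamee-Jain (Type III): D = 0.66·[ε^1.25·(LQ²/(gh_f))^4.75 + ν·Q^9.4·(L/(gh_f))^5.2]^0.04
LQ²/(gh_f) = 3.433; L/(gh_f) = 50.78
Term 1 = ε^1.25·(…)^4.75 = 0.00533; Term 2 = ν·Q^9.4·(…)^5.2 = 0.00303
D = 0.66·(0.00533 + 0.00303)^0.04 = 0.5450 m = 545 mm
Check: V = 1.11 m/s, Re = 4.71×10^5, f = 0.01609, h_f = 5.05 m ≈ 5.42 m ✓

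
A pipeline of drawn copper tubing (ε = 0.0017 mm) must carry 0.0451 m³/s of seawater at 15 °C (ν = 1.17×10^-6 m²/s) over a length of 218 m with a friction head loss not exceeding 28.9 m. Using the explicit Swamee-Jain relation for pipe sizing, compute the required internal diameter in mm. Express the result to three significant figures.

D ≈ 113 mm

Swamee-Jain (Type III): D = 0.66·[ε^1.25·(LQ²/(gh_f))^4.75 + ν·Q^9.4·(L/(gh_f))^5.2]^0.04
LQ²/(gh_f) = 0.001564; L/(gh_f) = 0.7689
Term 1 = ε^1.25·(…)^4.75 = 2.89×10^-21; Term 2 = ν·Q^9.4·(…)^5.2 = 6.67×10^-20
D = 0.66·(2.89×10^-21 + 6.67×10^-20)^0.04 = 0.1130 m = 113 mm
Check: V = 4.49 m/s, Re = 4.34×10^5, f = 0.01365, h_f = 27.1 m ≈ 28.9 m ✓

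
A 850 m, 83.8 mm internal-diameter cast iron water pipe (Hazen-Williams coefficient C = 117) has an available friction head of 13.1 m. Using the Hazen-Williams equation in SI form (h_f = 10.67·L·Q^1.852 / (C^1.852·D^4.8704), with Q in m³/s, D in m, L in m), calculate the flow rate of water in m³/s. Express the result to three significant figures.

Q ≈ 0.00505 m³/s

Rearranging: Q = [h_f·C^1.852·D^4.8704 / (10.67·L)]^(1/1.852)
Q = [13.1·117^1.852·0.0838^4.8704 / (10.67·850)]^0.540 = 0.005045 m³/s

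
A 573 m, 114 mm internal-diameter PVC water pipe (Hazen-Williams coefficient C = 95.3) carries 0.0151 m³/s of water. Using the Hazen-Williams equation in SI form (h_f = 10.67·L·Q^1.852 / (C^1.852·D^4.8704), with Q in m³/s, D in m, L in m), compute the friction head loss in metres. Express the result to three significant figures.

h_f ≈ 22.0 m

h_f = 10.67·573·0.0151^1.852 / (95.3^1.852·0.114^4.8704) = 21.97 m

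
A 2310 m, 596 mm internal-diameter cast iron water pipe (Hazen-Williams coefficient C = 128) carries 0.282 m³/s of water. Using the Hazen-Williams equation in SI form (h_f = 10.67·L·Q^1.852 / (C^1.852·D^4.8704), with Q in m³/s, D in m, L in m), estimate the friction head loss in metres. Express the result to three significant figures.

h_f = 10.67·2310·0.282^1.852 / (128^1.852·0.596^4.8704) = 3.679 m

h_f ≈ 3.68 m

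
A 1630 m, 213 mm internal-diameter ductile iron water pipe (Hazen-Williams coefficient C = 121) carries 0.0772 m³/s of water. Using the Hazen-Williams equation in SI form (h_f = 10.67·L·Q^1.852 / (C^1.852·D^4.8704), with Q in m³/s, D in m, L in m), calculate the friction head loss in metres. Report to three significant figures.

h_f = 10.67·1630·0.0772^1.852 / (121^1.852·0.213^4.8704) = 39.26 m

h_f ≈ 39.3 m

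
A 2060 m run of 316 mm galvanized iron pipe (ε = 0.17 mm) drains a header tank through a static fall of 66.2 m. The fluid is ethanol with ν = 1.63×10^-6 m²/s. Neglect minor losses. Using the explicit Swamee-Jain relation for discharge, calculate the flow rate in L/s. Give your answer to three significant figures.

Q ≈ 263 L/s

Swamee-Jain (Type II): Q = -0.965·√(gD⁵h_f/L)·ln[ε/(3.7D) + √(3.17ν²L/(gD³h_f))]
√(gD⁵h_f/L) = √(9.81·0.316⁵·66.2/2060) = 0.03152
ε/(3.7D) = 1.45×10^-4; √(3.17ν²L/(gD³h_f)) = 2.91×10^-5
Q = -0.965·0.03152·ln(1.745×10^-4) = 0.2632 m³/s
Check: V = 3.36 m/s, Re = 6.51×10^5, f = 0.01781, h_f = 66.6 m ≈ 66.2 m ✓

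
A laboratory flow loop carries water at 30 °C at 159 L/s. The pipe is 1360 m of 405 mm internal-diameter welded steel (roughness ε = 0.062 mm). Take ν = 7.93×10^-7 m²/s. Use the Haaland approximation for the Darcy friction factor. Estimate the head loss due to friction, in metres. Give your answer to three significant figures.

V = 4Q/(πD²) = 4·0.159/(π·0.405²) = 1.234 m/s
Re = VD/ν = 1.234·0.405/7.93×10^-7 = 6.30×10^5 → turbulent
ε/D = 0.062/405 = 1.53×10^-4
Haaland: f = 0.01453
h_f = f(L/D)V²/(2g) = 0.01453·(1360/0.405)·1.234²/(2·9.81) = 3.787 m

h_f ≈ 3.79 m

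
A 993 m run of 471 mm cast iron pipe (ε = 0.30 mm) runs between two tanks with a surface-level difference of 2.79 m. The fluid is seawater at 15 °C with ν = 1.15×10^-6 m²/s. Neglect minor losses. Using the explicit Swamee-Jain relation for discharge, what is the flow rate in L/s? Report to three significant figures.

Swamee-Jain (Type II): Q = -0.965·√(gD⁵h_f/L)·ln[ε/(3.7D) + √(3.17ν²L/(gD³h_f))]
√(gD⁵h_f/L) = √(9.81·0.471⁵·2.79/993) = 0.02528
ε/(3.7D) = 1.72×10^-4; √(3.17ν²L/(gD³h_f)) = 3.82×10^-5
Q = -0.965·0.02528·ln(2.103×10^-4) = 0.2065 m³/s
Check: V = 1.19 m/s, Re = 4.85×10^5, f = 0.01861, h_f = 2.81 m ≈ 2.79 m ✓

Q ≈ 207 L/s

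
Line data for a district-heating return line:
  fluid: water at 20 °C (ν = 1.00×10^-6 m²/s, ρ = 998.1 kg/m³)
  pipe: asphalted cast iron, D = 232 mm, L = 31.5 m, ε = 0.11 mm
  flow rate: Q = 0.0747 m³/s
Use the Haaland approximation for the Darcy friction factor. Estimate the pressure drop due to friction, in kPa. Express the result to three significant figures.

Δp ≈ 3.72 kPa

V = 4Q/(πD²) = 4·0.0747/(π·0.232²) = 1.767 m/s
Re = VD/ν = 1.767·0.232/1.00×10^-6 = 4.10×10^5 → turbulent
ε/D = 0.11/232 = 4.74×10^-4
Haaland: f = 0.01758
h_f = f(L/D)V²/(2g) = 0.01758·(31.5/0.232)·1.767²/(2·9.81) = 0.3800 m
Δp = ρg·h_f = 998.1·9.81·0.3800 = 3.721 kPa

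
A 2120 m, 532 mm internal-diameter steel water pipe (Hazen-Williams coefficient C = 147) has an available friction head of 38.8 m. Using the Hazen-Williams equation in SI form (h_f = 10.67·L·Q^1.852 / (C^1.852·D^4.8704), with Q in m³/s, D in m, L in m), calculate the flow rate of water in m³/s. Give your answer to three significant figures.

Rearranging: Q = [h_f·C^1.852·D^4.8704 / (10.67·L)]^(1/1.852)
Q = [38.8·147^1.852·0.532^4.8704 / (10.67·2120)]^0.540 = 0.8978 m³/s

Q ≈ 0.898 m³/s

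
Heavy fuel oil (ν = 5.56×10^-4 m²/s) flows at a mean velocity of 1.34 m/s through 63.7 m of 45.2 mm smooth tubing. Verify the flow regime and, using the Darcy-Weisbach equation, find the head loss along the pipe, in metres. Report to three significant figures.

h_f ≈ 75.8 m

Re = VD/ν = 1.34·0.04520/5.56×10^-4 = 109 → laminar (Re < 2300)
f = 64/Re = 0.5875
h_f = f(L/D)V²/(2g) = 0.5875·(63.7/0.04520)·1.34²/(2·9.81) = 75.77 m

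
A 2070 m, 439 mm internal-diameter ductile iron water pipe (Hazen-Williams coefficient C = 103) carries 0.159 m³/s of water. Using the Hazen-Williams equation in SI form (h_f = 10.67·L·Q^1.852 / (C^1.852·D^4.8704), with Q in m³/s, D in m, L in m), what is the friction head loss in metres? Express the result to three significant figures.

h_f ≈ 7.56 m

h_f = 10.67·2070·0.159^1.852 / (103^1.852·0.439^4.8704) = 7.563 m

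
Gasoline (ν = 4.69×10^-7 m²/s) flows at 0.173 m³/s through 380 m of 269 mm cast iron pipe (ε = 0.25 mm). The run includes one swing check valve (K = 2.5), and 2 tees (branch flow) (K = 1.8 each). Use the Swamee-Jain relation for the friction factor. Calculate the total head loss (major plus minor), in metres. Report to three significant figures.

H_L ≈ 15.9 m

V = 4Q/(πD²) = 3.044 m/s; V²/2g = 0.4723 m
Re = 1.75×10^6, ε/D = 9.29×10^-4 → f = 0.01954 (Swamee-Jain)
Major: h_f = f(L/D)·V²/2g = 0.01954·1413·0.4723 = 13.04 m
Minor: ΣK = 6.10; h_m = ΣK·V²/2g = 2.881 m
Total H_L = 13.04 + 2.881 = 15.92 m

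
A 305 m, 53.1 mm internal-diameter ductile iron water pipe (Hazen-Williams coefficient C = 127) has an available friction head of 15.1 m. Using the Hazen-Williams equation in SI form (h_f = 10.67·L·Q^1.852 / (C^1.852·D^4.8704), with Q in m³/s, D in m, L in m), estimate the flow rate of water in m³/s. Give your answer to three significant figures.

Q ≈ 0.00310 m³/s

Rearranging: Q = [h_f·C^1.852·D^4.8704 / (10.67·L)]^(1/1.852)
Q = [15.1·127^1.852·0.0531^4.8704 / (10.67·305)]^0.540 = 0.003098 m³/s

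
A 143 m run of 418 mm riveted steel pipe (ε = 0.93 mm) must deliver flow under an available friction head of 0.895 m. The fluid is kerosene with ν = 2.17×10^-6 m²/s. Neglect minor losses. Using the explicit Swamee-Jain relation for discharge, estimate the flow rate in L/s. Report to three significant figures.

Swamee-Jain (Type II): Q = -0.965·√(gD⁵h_f/L)·ln[ε/(3.7D) + √(3.17ν²L/(gD³h_f))]
√(gD⁵h_f/L) = √(9.81·0.418⁵·0.895/143) = 0.02799
ε/(3.7D) = 6.01×10^-4; √(3.17ν²L/(gD³h_f)) = 5.77×10^-5
Q = -0.965·0.02799·ln(6.590×10^-4) = 0.1979 m³/s
Check: V = 1.44 m/s, Re = 2.78×10^5, f = 0.02485, h_f = 0.901 m ≈ 0.895 m ✓

Q ≈ 198 L/s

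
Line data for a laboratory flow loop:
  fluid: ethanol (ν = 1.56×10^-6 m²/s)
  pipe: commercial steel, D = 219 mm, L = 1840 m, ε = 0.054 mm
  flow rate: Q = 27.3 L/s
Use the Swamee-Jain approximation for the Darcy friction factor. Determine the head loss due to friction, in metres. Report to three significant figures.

h_f ≈ 4.31 m

V = 4Q/(πD²) = 4·0.0273/(π·0.219²) = 0.7247 m/s
Re = VD/ν = 0.7247·0.219/1.56×10^-6 = 1.02×10^5 → turbulent
ε/D = 0.054/219 = 2.47×10^-4
Swamee-Jain: f = 0.01918
h_f = f(L/D)V²/(2g) = 0.01918·(1840/0.219)·0.7247²/(2·9.81) = 4.314 m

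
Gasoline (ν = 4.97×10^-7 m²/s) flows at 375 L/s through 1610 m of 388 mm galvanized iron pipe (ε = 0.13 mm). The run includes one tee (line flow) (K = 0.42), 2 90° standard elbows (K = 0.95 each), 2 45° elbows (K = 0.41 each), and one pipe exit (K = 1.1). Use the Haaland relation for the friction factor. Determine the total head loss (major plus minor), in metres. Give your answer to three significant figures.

H_L ≈ 35.3 m

V = 4Q/(πD²) = 3.172 m/s; V²/2g = 0.5127 m
Re = 2.48×10^6, ε/D = 3.35×10^-4 → f = 0.01557 (Haaland)
Major: h_f = f(L/D)·V²/2g = 0.01557·4149·0.5127 = 33.13 m
Minor: ΣK = 4.24; h_m = ΣK·V²/2g = 2.174 m
Total H_L = 33.13 + 2.174 = 35.30 m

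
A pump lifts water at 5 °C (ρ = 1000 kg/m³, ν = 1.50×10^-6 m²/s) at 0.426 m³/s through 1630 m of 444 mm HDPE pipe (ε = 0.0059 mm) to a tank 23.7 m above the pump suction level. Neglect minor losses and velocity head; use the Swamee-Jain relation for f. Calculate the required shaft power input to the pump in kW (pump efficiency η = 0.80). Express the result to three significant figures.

V = 4Q/(πD²) = 2.751 m/s; Re = 8.14×10^5; ε/D = 1.33×10^-5; f = 0.01230
h_f = f(L/D)V²/2g = 17.43 m
Total head H = z + h_f = 23.7 + 17.43 = 41.13 m
P_hyd = ρgQH = 1000·9.81·0.426·41.13 = 171.9 kW
P_shaft = P_hyd/η = 171.9/0.80 = 214.9 kW

P_shaft ≈ 215 kW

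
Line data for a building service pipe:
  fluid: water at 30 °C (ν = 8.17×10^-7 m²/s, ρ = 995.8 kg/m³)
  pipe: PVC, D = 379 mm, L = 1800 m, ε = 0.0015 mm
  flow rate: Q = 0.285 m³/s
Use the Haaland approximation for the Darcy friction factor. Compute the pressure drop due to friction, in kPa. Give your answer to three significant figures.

Δp ≈ 171 kPa

V = 4Q/(πD²) = 4·0.285/(π·0.379²) = 2.526 m/s
Re = VD/ν = 2.526·0.379/8.17×10^-7 = 1.17×10^6 → turbulent
ε/D = 0.0015/379 = 3.96×10^-6
Haaland: f = 0.01136
h_f = f(L/D)V²/(2g) = 0.01136·(1800/0.379)·2.526²/(2·9.81) = 17.55 m
Δp = ρg·h_f = 995.8·9.81·17.55 = 171.4 kPa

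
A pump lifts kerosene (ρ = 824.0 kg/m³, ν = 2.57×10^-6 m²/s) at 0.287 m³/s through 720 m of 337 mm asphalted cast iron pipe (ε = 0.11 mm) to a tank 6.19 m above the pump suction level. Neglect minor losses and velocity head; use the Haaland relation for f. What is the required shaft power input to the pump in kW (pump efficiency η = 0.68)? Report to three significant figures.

V = 4Q/(πD²) = 3.218 m/s; Re = 4.22×10^5; ε/D = 3.26×10^-4; f = 0.01654
h_f = f(L/D)V²/2g = 18.65 m
Total head H = z + h_f = 6.19 + 18.65 = 24.84 m
P_hyd = ρgQH = 824.0·9.81·0.287·24.84 = 57.63 kW
P_shaft = P_hyd/η = 57.63/0.68 = 84.75 kW

P_shaft ≈ 84.8 kW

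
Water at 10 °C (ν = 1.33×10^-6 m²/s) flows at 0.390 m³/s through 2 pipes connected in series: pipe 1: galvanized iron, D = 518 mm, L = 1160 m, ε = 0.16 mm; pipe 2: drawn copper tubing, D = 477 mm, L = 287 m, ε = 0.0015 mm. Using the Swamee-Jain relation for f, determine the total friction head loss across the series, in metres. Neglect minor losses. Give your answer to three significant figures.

Pipe 1: V = 1.851 m/s, Re = 7.21×10^5, ε/D = 3.09×10^-4, f = 0.01608, h_1 = f(L/D)V²/2g = 6.287 m
Pipe 2: V = 2.182 m/s, Re = 7.83×10^5, ε/D = 3.14×10^-6, f = 0.01217, h_2 = f(L/D)V²/2g = 1.777 m
Series → Q common, losses add: H = Σh = 8.065 m

H ≈ 8.06 m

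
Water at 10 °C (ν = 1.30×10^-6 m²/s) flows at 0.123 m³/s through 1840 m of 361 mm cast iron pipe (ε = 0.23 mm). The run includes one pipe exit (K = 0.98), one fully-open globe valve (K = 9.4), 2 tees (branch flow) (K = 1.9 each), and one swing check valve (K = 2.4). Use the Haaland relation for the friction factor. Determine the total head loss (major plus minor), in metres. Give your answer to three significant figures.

H_L ≈ 8.24 m

V = 4Q/(πD²) = 1.202 m/s; V²/2g = 0.07360 m
Re = 3.34×10^5, ε/D = 6.37×10^-4 → f = 0.01872 (Haaland)
Major: h_f = f(L/D)·V²/2g = 0.01872·5097·0.07360 = 7.024 m
Minor: ΣK = 16.6; h_m = ΣK·V²/2g = 1.220 m
Total H_L = 7.024 + 1.220 = 8.244 m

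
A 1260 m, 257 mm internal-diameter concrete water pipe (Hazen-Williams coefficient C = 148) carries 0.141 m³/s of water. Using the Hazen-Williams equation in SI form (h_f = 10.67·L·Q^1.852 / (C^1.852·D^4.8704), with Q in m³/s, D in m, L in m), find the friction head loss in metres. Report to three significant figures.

h_f ≈ 25.6 m

h_f = 10.67·1260·0.141^1.852 / (148^1.852·0.257^4.8704) = 25.55 m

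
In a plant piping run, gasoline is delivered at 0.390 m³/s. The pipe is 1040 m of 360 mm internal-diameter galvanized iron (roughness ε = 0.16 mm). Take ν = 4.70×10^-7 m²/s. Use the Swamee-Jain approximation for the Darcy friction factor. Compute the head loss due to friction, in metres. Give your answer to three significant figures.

h_f ≈ 35.7 m

V = 4Q/(πD²) = 4·0.390/(π·0.360²) = 3.832 m/s
Re = VD/ν = 3.832·0.360/4.70×10^-7 = 2.93×10^6 → turbulent
ε/D = 0.16/360 = 4.44×10^-4
Swamee-Jain: f = 0.01652
h_f = f(L/D)V²/(2g) = 0.01652·(1040/0.360)·3.832²/(2·9.81) = 35.71 m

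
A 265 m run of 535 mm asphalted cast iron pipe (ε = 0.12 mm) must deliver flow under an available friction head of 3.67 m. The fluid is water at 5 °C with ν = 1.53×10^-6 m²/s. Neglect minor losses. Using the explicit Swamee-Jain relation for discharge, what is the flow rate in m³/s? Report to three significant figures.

Q ≈ 0.703 m³/s

Swamee-Jain (Type II): Q = -0.965·√(gD⁵h_f/L)·ln[ε/(3.7D) + √(3.17ν²L/(gD³h_f))]
√(gD⁵h_f/L) = √(9.81·0.535⁵·3.67/265) = 0.07717
ε/(3.7D) = 6.06×10^-5; √(3.17ν²L/(gD³h_f)) = 1.89×10^-5
Q = -0.965·0.07717·ln(7.951×10^-5) = 0.7029 m³/s
Check: V = 3.13 m/s, Re = 1.09×10^6, f = 0.01496, h_f = 3.69 m ≈ 3.67 m ✓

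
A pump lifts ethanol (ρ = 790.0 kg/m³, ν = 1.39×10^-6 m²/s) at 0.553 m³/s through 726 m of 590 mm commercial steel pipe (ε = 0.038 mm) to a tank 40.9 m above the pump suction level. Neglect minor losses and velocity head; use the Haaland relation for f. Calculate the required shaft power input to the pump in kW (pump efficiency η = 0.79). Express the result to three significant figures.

V = 4Q/(πD²) = 2.023 m/s; Re = 8.59×10^5; ε/D = 6.44×10^-5; f = 0.01297
h_f = f(L/D)V²/2g = 3.329 m
Total head H = z + h_f = 40.9 + 3.329 = 44.23 m
P_hyd = ρgQH = 790.0·9.81·0.553·44.23 = 189.6 kW
P_shaft = P_hyd/η = 189.6/0.79 = 239.9 kW

P_shaft ≈ 240 kW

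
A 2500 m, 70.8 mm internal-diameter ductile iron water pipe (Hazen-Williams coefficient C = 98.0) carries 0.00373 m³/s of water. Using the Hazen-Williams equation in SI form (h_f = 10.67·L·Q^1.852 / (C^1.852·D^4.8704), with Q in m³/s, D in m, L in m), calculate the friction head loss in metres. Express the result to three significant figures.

h_f ≈ 69.5 m

h_f = 10.67·2500·0.00373^1.852 / (98.0^1.852·0.0708^4.8704) = 69.50 m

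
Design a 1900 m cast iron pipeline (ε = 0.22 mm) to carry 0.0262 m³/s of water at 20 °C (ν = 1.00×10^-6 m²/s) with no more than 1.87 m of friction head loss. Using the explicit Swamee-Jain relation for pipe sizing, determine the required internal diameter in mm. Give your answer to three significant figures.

D ≈ 266 mm

Swamee-Jain (Type III): D = 0.66·[ε^1.25·(LQ²/(gh_f))^4.75 + ν·Q^9.4·(L/(gh_f))^5.2]^0.04
LQ²/(gh_f) = 0.07110; L/(gh_f) = 103.6
Term 1 = ε^1.25·(…)^4.75 = 9.43×10^-11; Term 2 = ν·Q^9.4·(…)^5.2 = 4.09×10^-11
D = 0.66·(9.43×10^-11 + 4.09×10^-11)^0.04 = 0.2659 m = 266 mm
Check: V = 0.472 m/s, Re = 1.25×10^5, f = 0.02125, h_f = 1.72 m ≈ 1.87 m ✓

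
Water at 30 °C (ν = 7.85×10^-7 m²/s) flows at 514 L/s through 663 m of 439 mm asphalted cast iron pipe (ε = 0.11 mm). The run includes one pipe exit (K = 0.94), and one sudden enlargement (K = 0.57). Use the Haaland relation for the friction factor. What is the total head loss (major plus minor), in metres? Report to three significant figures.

H_L ≈ 14.0 m

V = 4Q/(πD²) = 3.396 m/s; V²/2g = 0.5877 m
Re = 1.90×10^6, ε/D = 2.51×10^-4 → f = 0.01481 (Haaland)
Major: h_f = f(L/D)·V²/2g = 0.01481·1510·0.5877 = 13.14 m
Minor: ΣK = 1.51; h_m = ΣK·V²/2g = 0.8875 m
Total H_L = 13.14 + 0.8875 = 14.03 m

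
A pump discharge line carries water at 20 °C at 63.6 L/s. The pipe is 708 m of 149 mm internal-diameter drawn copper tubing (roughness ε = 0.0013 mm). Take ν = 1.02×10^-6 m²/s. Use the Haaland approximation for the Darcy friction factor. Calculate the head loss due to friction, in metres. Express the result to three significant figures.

V = 4Q/(πD²) = 4·0.0636/(π·0.149²) = 3.647 m/s
Re = VD/ν = 3.647·0.149/1.02×10^-6 = 5.33×10^5 → turbulent
ε/D = 0.0013/149 = 8.72×10^-6
Haaland: f = 0.01302
h_f = f(L/D)V²/(2g) = 0.01302·(708/0.149)·3.647²/(2·9.81) = 41.95 m

h_f ≈ 41.9 m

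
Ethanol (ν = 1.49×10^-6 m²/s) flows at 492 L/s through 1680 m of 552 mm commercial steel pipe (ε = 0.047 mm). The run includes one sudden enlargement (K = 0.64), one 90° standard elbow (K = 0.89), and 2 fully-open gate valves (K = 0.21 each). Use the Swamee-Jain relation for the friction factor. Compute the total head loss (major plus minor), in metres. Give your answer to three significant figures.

V = 4Q/(πD²) = 2.056 m/s; V²/2g = 0.2154 m
Re = 7.62×10^5, ε/D = 8.51×10^-5 → f = 0.01363 (Swamee-Jain)
Major: h_f = f(L/D)·V²/2g = 0.01363·3043·0.2154 = 8.938 m
Minor: ΣK = 1.95; h_m = ΣK·V²/2g = 0.4201 m
Total H_L = 8.938 + 0.4201 = 9.358 m

H_L ≈ 9.36 m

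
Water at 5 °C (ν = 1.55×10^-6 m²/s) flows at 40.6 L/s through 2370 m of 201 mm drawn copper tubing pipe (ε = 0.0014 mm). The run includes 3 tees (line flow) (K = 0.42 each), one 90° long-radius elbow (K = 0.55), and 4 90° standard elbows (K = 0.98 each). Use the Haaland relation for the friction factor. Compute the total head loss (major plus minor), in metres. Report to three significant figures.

V = 4Q/(πD²) = 1.280 m/s; V²/2g = 0.08344 m
Re = 1.66×10^5, ε/D = 6.97×10^-6 → f = 0.01611 (Haaland)
Major: h_f = f(L/D)·V²/2g = 0.01611·11791·0.08344 = 15.85 m
Minor: ΣK = 5.73; h_m = ΣK·V²/2g = 0.4781 m
Total H_L = 15.85 + 0.4781 = 16.33 m

H_L ≈ 16.3 m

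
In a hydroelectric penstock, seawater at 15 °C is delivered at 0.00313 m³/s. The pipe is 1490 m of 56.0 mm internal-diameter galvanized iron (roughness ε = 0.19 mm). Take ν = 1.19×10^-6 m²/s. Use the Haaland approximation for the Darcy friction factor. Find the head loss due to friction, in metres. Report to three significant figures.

h_f ≈ 63.3 m

V = 4Q/(πD²) = 4·0.00313/(π·0.0560²) = 1.271 m/s
Re = VD/ν = 1.271·0.0560/1.19×10^-6 = 5.98×10^4 → turbulent
ε/D = 0.19/56.0 = 0.00339
Haaland: f = 0.02891
h_f = f(L/D)V²/(2g) = 0.02891·(1490/0.0560)·1.271²/(2·9.81) = 63.31 m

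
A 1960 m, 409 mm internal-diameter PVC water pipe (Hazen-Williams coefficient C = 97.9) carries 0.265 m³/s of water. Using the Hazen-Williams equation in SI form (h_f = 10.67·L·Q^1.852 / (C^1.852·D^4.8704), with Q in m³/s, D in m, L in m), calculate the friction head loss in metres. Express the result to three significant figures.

h_f ≈ 28.6 m

h_f = 10.67·1960·0.265^1.852 / (97.9^1.852·0.409^4.8704) = 28.60 m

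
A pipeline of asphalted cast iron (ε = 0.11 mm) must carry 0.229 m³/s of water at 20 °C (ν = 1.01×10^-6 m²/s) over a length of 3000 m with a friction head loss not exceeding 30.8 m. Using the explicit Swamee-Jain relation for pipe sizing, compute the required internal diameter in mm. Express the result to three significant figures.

D ≈ 373 mm

Swamee-Jain (Type III): D = 0.66·[ε^1.25·(LQ²/(gh_f))^4.75 + ν·Q^9.4·(L/(gh_f))^5.2]^0.04
LQ²/(gh_f) = 0.5207; L/(gh_f) = 9.929
Term 1 = ε^1.25·(…)^4.75 = 5.08×10^-7; Term 2 = ν·Q^9.4·(…)^5.2 = 1.48×10^-7
D = 0.66·(5.08×10^-7 + 1.48×10^-7)^0.04 = 0.3734 m = 373 mm
Check: V = 2.09 m/s, Re = 7.73×10^5, f = 0.01590, h_f = 28.5 m ≈ 30.8 m ✓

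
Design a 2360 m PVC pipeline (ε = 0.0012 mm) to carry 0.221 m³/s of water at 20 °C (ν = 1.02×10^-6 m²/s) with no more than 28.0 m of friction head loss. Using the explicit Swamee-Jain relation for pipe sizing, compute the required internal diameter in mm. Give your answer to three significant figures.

Swamee-Jain (Type III): D = 0.66·[ε^1.25·(LQ²/(gh_f))^4.75 + ν·Q^9.4·(L/(gh_f))^5.2]^0.04
LQ²/(gh_f) = 0.4196; L/(gh_f) = 8.592
Term 1 = ε^1.25·(…)^4.75 = 6.42×10^-10; Term 2 = ν·Q^9.4·(…)^5.2 = 5.05×10^-8
D = 0.66·(6.42×10^-10 + 5.05×10^-8)^0.04 = 0.3372 m = 337 mm
Check: V = 2.47 m/s, Re = 8.18×10^5, f = 0.01209, h_f = 26.4 m ≈ 28.0 m ✓

D ≈ 337 mm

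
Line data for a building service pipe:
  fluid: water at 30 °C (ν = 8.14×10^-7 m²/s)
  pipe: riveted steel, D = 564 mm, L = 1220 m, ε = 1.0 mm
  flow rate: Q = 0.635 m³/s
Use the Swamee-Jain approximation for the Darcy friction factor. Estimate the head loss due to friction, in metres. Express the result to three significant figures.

h_f ≈ 16.3 m

V = 4Q/(πD²) = 4·0.635/(π·0.564²) = 2.542 m/s
Re = VD/ν = 2.542·0.564/8.14×10^-7 = 1.76×10^6 → turbulent
ε/D = 1.0/564 = 0.00177
Swamee-Jain: f = 0.02286
h_f = f(L/D)V²/(2g) = 0.02286·(1220/0.564)·2.542²/(2·9.81) = 16.28 m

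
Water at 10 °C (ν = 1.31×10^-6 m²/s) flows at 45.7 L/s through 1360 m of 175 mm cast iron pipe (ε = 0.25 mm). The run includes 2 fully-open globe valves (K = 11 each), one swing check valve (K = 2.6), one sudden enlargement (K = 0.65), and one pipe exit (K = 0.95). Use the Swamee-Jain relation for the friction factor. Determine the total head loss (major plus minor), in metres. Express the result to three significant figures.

V = 4Q/(πD²) = 1.900 m/s; V²/2g = 0.1840 m
Re = 2.54×10^5, ε/D = 0.00143 → f = 0.02251 (Swamee-Jain)
Major: h_f = f(L/D)·V²/2g = 0.02251·7771·0.1840 = 32.18 m
Minor: ΣK = 26.2; h_m = ΣK·V²/2g = 4.821 m
Total H_L = 32.18 + 4.821 = 37.00 m

H_L ≈ 37.0 m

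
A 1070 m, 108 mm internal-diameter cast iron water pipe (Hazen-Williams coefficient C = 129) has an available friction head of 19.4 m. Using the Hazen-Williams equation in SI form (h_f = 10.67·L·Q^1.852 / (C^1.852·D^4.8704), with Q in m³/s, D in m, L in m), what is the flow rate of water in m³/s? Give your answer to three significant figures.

Q ≈ 0.0118 m³/s

Rearranging: Q = [h_f·C^1.852·D^4.8704 / (10.67·L)]^(1/1.852)
Q = [19.4·129^1.852·0.108^4.8704 / (10.67·1070)]^0.540 = 0.01183 m³/s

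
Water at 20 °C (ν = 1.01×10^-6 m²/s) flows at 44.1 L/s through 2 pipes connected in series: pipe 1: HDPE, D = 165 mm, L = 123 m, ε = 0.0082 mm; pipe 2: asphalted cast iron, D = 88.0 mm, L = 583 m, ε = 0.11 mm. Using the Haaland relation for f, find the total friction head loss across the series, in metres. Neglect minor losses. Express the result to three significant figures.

Pipe 1: V = 2.062 m/s, Re = 3.37×10^5, ε/D = 4.97×10^-5, f = 0.01451, h_1 = f(L/D)V²/2g = 2.344 m
Pipe 2: V = 7.251 m/s, Re = 6.32×10^5, ε/D = 0.00125, f = 0.02114, h_2 = f(L/D)V²/2g = 375.4 m
Series → Q common, losses add: H = Σh = 377.7 m

H ≈ 378 m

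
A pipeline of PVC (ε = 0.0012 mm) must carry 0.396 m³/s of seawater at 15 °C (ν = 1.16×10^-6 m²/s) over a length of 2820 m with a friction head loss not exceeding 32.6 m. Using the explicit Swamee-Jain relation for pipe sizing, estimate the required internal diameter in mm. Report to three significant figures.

Swamee-Jain (Type III): D = 0.66·[ε^1.25·(LQ²/(gh_f))^4.75 + ν·Q^9.4·(L/(gh_f))^5.2]^0.04
LQ²/(gh_f) = 1.383; L/(gh_f) = 8.818
Term 1 = ε^1.25·(…)^4.75 = 1.85×10^-7; Term 2 = ν·Q^9.4·(…)^5.2 = 1.58×10^-5
D = 0.66·(1.85×10^-7 + 1.58×10^-5)^0.04 = 0.4243 m = 424 mm
Check: V = 2.80 m/s, Re = 1.02×10^6, f = 0.01163, h_f = 30.9 m ≈ 32.6 m ✓

D ≈ 424 mm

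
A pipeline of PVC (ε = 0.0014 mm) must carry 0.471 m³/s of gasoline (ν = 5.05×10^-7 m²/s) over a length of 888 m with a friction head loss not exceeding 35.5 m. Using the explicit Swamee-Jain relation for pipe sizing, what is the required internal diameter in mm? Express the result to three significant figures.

D ≈ 339 mm

Swamee-Jain (Type III): D = 0.66·[ε^1.25·(LQ²/(gh_f))^4.75 + ν·Q^9.4·(L/(gh_f))^5.2]^0.04
LQ²/(gh_f) = 0.5657; L/(gh_f) = 2.550
Term 1 = ε^1.25·(…)^4.75 = 3.22×10^-9; Term 2 = ν·Q^9.4·(…)^5.2 = 5.54×10^-8
D = 0.66·(3.22×10^-9 + 5.54×10^-8)^0.04 = 0.3391 m = 339 mm
Check: V = 5.22 m/s, Re = 3.50×10^6, f = 0.009726, h_f = 35.3 m ≈ 35.5 m ✓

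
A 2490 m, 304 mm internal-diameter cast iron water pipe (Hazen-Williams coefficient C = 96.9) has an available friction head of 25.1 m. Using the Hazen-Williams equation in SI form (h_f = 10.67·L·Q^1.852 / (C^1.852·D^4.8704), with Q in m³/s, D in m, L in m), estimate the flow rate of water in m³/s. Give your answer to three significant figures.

Rearranging: Q = [h_f·C^1.852·D^4.8704 / (10.67·L)]^(1/1.852)
Q = [25.1·96.9^1.852·0.304^4.8704 / (10.67·2490)]^0.540 = 0.09844 m³/s

Q ≈ 0.0984 m³/s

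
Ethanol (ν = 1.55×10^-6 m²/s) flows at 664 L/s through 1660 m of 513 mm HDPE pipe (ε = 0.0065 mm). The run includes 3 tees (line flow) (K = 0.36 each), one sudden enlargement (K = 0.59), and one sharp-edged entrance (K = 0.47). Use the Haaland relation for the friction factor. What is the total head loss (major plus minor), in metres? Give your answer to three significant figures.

H_L ≈ 21.1 m

V = 4Q/(πD²) = 3.213 m/s; V²/2g = 0.5260 m
Re = 1.06×10^6, ε/D = 1.27×10^-5 → f = 0.01171 (Haaland)
Major: h_f = f(L/D)·V²/2g = 0.01171·3236·0.5260 = 19.93 m
Minor: ΣK = 2.14; h_m = ΣK·V²/2g = 1.126 m
Total H_L = 19.93 + 1.126 = 21.06 m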